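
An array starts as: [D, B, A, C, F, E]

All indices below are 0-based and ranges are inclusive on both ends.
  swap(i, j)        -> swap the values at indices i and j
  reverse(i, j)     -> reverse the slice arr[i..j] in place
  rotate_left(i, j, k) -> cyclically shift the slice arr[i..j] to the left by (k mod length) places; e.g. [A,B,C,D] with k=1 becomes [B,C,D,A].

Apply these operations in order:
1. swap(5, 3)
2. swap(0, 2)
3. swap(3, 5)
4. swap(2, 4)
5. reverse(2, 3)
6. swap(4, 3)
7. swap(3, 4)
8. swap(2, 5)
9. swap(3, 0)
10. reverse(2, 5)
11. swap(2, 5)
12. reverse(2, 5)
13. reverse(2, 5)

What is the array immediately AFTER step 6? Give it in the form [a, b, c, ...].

After 1 (swap(5, 3)): [D, B, A, E, F, C]
After 2 (swap(0, 2)): [A, B, D, E, F, C]
After 3 (swap(3, 5)): [A, B, D, C, F, E]
After 4 (swap(2, 4)): [A, B, F, C, D, E]
After 5 (reverse(2, 3)): [A, B, C, F, D, E]
After 6 (swap(4, 3)): [A, B, C, D, F, E]

Answer: [A, B, C, D, F, E]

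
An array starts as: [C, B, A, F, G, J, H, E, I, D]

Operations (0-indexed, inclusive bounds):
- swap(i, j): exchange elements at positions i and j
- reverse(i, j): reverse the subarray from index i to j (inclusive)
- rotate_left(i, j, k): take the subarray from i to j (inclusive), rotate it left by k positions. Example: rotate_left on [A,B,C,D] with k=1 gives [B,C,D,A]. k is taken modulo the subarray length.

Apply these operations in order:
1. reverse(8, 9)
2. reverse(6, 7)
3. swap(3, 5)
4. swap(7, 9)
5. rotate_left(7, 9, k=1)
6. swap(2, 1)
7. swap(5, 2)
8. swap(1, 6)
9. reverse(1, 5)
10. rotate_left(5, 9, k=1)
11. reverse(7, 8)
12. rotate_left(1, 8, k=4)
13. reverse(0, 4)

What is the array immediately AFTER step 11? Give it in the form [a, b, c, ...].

After 1 (reverse(8, 9)): [C, B, A, F, G, J, H, E, D, I]
After 2 (reverse(6, 7)): [C, B, A, F, G, J, E, H, D, I]
After 3 (swap(3, 5)): [C, B, A, J, G, F, E, H, D, I]
After 4 (swap(7, 9)): [C, B, A, J, G, F, E, I, D, H]
After 5 (rotate_left(7, 9, k=1)): [C, B, A, J, G, F, E, D, H, I]
After 6 (swap(2, 1)): [C, A, B, J, G, F, E, D, H, I]
After 7 (swap(5, 2)): [C, A, F, J, G, B, E, D, H, I]
After 8 (swap(1, 6)): [C, E, F, J, G, B, A, D, H, I]
After 9 (reverse(1, 5)): [C, B, G, J, F, E, A, D, H, I]
After 10 (rotate_left(5, 9, k=1)): [C, B, G, J, F, A, D, H, I, E]
After 11 (reverse(7, 8)): [C, B, G, J, F, A, D, I, H, E]

Answer: [C, B, G, J, F, A, D, I, H, E]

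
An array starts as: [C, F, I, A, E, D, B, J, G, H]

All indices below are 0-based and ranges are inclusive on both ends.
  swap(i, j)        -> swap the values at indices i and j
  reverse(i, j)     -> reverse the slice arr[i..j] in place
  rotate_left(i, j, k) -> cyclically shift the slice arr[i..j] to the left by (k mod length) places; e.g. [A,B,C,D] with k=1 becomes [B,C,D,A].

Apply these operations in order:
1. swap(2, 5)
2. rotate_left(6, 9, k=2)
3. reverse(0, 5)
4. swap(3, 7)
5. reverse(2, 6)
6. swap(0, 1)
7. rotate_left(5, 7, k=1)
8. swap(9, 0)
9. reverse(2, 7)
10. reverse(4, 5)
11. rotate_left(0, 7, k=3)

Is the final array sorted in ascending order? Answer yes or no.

Answer: no

Derivation:
After 1 (swap(2, 5)): [C, F, D, A, E, I, B, J, G, H]
After 2 (rotate_left(6, 9, k=2)): [C, F, D, A, E, I, G, H, B, J]
After 3 (reverse(0, 5)): [I, E, A, D, F, C, G, H, B, J]
After 4 (swap(3, 7)): [I, E, A, H, F, C, G, D, B, J]
After 5 (reverse(2, 6)): [I, E, G, C, F, H, A, D, B, J]
After 6 (swap(0, 1)): [E, I, G, C, F, H, A, D, B, J]
After 7 (rotate_left(5, 7, k=1)): [E, I, G, C, F, A, D, H, B, J]
After 8 (swap(9, 0)): [J, I, G, C, F, A, D, H, B, E]
After 9 (reverse(2, 7)): [J, I, H, D, A, F, C, G, B, E]
After 10 (reverse(4, 5)): [J, I, H, D, F, A, C, G, B, E]
After 11 (rotate_left(0, 7, k=3)): [D, F, A, C, G, J, I, H, B, E]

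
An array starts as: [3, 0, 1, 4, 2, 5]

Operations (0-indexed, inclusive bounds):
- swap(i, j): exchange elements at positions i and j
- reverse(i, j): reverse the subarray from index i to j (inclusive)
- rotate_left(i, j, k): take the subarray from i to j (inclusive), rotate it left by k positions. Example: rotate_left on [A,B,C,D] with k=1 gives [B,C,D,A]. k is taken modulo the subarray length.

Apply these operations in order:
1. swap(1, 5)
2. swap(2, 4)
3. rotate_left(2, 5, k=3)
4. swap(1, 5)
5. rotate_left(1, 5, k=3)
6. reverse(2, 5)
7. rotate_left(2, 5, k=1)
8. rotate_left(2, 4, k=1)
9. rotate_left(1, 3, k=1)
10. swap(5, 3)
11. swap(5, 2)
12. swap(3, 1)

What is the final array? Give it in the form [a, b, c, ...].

After 1 (swap(1, 5)): [3, 5, 1, 4, 2, 0]
After 2 (swap(2, 4)): [3, 5, 2, 4, 1, 0]
After 3 (rotate_left(2, 5, k=3)): [3, 5, 0, 2, 4, 1]
After 4 (swap(1, 5)): [3, 1, 0, 2, 4, 5]
After 5 (rotate_left(1, 5, k=3)): [3, 4, 5, 1, 0, 2]
After 6 (reverse(2, 5)): [3, 4, 2, 0, 1, 5]
After 7 (rotate_left(2, 5, k=1)): [3, 4, 0, 1, 5, 2]
After 8 (rotate_left(2, 4, k=1)): [3, 4, 1, 5, 0, 2]
After 9 (rotate_left(1, 3, k=1)): [3, 1, 5, 4, 0, 2]
After 10 (swap(5, 3)): [3, 1, 5, 2, 0, 4]
After 11 (swap(5, 2)): [3, 1, 4, 2, 0, 5]
After 12 (swap(3, 1)): [3, 2, 4, 1, 0, 5]

Answer: [3, 2, 4, 1, 0, 5]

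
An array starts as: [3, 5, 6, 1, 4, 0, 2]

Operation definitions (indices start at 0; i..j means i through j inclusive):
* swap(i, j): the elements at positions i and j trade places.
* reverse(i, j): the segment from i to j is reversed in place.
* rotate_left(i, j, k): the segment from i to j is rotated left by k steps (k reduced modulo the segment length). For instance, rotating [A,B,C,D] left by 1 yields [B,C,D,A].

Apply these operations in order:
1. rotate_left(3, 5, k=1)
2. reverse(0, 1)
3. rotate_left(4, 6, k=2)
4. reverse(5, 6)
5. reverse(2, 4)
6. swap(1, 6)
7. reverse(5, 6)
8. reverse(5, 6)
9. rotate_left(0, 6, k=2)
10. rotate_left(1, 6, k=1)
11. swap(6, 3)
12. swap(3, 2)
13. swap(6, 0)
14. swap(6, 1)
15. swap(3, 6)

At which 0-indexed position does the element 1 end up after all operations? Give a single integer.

Answer: 6

Derivation:
After 1 (rotate_left(3, 5, k=1)): [3, 5, 6, 4, 0, 1, 2]
After 2 (reverse(0, 1)): [5, 3, 6, 4, 0, 1, 2]
After 3 (rotate_left(4, 6, k=2)): [5, 3, 6, 4, 2, 0, 1]
After 4 (reverse(5, 6)): [5, 3, 6, 4, 2, 1, 0]
After 5 (reverse(2, 4)): [5, 3, 2, 4, 6, 1, 0]
After 6 (swap(1, 6)): [5, 0, 2, 4, 6, 1, 3]
After 7 (reverse(5, 6)): [5, 0, 2, 4, 6, 3, 1]
After 8 (reverse(5, 6)): [5, 0, 2, 4, 6, 1, 3]
After 9 (rotate_left(0, 6, k=2)): [2, 4, 6, 1, 3, 5, 0]
After 10 (rotate_left(1, 6, k=1)): [2, 6, 1, 3, 5, 0, 4]
After 11 (swap(6, 3)): [2, 6, 1, 4, 5, 0, 3]
After 12 (swap(3, 2)): [2, 6, 4, 1, 5, 0, 3]
After 13 (swap(6, 0)): [3, 6, 4, 1, 5, 0, 2]
After 14 (swap(6, 1)): [3, 2, 4, 1, 5, 0, 6]
After 15 (swap(3, 6)): [3, 2, 4, 6, 5, 0, 1]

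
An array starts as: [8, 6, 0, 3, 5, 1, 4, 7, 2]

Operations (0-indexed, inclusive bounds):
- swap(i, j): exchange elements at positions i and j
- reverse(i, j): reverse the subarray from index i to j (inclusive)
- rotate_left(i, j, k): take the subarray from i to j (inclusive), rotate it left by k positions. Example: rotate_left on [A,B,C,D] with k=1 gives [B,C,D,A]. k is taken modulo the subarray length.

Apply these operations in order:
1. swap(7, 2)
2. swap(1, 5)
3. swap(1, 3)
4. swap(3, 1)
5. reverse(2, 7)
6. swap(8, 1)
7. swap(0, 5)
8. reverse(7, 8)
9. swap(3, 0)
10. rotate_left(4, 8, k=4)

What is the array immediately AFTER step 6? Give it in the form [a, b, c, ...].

After 1 (swap(7, 2)): [8, 6, 7, 3, 5, 1, 4, 0, 2]
After 2 (swap(1, 5)): [8, 1, 7, 3, 5, 6, 4, 0, 2]
After 3 (swap(1, 3)): [8, 3, 7, 1, 5, 6, 4, 0, 2]
After 4 (swap(3, 1)): [8, 1, 7, 3, 5, 6, 4, 0, 2]
After 5 (reverse(2, 7)): [8, 1, 0, 4, 6, 5, 3, 7, 2]
After 6 (swap(8, 1)): [8, 2, 0, 4, 6, 5, 3, 7, 1]

Answer: [8, 2, 0, 4, 6, 5, 3, 7, 1]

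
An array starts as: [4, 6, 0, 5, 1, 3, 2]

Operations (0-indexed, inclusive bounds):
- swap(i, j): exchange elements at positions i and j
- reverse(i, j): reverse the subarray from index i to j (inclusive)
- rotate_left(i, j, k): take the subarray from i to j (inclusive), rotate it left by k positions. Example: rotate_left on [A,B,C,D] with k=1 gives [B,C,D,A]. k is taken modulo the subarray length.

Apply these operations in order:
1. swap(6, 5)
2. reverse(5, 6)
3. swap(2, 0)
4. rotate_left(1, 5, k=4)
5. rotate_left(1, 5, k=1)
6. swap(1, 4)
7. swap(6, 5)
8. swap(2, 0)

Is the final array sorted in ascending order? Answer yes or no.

After 1 (swap(6, 5)): [4, 6, 0, 5, 1, 2, 3]
After 2 (reverse(5, 6)): [4, 6, 0, 5, 1, 3, 2]
After 3 (swap(2, 0)): [0, 6, 4, 5, 1, 3, 2]
After 4 (rotate_left(1, 5, k=4)): [0, 3, 6, 4, 5, 1, 2]
After 5 (rotate_left(1, 5, k=1)): [0, 6, 4, 5, 1, 3, 2]
After 6 (swap(1, 4)): [0, 1, 4, 5, 6, 3, 2]
After 7 (swap(6, 5)): [0, 1, 4, 5, 6, 2, 3]
After 8 (swap(2, 0)): [4, 1, 0, 5, 6, 2, 3]

Answer: no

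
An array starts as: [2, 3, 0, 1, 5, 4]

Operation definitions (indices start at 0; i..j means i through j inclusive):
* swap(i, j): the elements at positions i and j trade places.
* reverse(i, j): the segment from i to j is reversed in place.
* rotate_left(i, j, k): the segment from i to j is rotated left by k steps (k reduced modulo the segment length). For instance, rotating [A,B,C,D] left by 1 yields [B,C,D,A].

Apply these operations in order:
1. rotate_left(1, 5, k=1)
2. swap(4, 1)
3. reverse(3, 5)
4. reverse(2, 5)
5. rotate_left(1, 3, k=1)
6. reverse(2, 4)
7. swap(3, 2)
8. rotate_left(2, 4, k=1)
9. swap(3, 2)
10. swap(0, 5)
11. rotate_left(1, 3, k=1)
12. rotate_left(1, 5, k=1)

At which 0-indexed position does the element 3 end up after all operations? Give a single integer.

Answer: 1

Derivation:
After 1 (rotate_left(1, 5, k=1)): [2, 0, 1, 5, 4, 3]
After 2 (swap(4, 1)): [2, 4, 1, 5, 0, 3]
After 3 (reverse(3, 5)): [2, 4, 1, 3, 0, 5]
After 4 (reverse(2, 5)): [2, 4, 5, 0, 3, 1]
After 5 (rotate_left(1, 3, k=1)): [2, 5, 0, 4, 3, 1]
After 6 (reverse(2, 4)): [2, 5, 3, 4, 0, 1]
After 7 (swap(3, 2)): [2, 5, 4, 3, 0, 1]
After 8 (rotate_left(2, 4, k=1)): [2, 5, 3, 0, 4, 1]
After 9 (swap(3, 2)): [2, 5, 0, 3, 4, 1]
After 10 (swap(0, 5)): [1, 5, 0, 3, 4, 2]
After 11 (rotate_left(1, 3, k=1)): [1, 0, 3, 5, 4, 2]
After 12 (rotate_left(1, 5, k=1)): [1, 3, 5, 4, 2, 0]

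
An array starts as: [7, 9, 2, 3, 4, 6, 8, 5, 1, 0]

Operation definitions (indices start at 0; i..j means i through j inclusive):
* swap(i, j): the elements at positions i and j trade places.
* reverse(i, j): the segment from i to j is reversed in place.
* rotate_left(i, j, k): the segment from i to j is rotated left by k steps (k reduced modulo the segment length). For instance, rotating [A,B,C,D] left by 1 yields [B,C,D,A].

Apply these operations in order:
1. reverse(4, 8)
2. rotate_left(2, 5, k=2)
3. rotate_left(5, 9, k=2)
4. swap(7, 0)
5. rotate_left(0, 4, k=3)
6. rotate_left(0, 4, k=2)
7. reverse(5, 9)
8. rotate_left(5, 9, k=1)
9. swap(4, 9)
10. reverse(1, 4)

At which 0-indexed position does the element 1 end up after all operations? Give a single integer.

Answer: 3

Derivation:
After 1 (reverse(4, 8)): [7, 9, 2, 3, 1, 5, 8, 6, 4, 0]
After 2 (rotate_left(2, 5, k=2)): [7, 9, 1, 5, 2, 3, 8, 6, 4, 0]
After 3 (rotate_left(5, 9, k=2)): [7, 9, 1, 5, 2, 6, 4, 0, 3, 8]
After 4 (swap(7, 0)): [0, 9, 1, 5, 2, 6, 4, 7, 3, 8]
After 5 (rotate_left(0, 4, k=3)): [5, 2, 0, 9, 1, 6, 4, 7, 3, 8]
After 6 (rotate_left(0, 4, k=2)): [0, 9, 1, 5, 2, 6, 4, 7, 3, 8]
After 7 (reverse(5, 9)): [0, 9, 1, 5, 2, 8, 3, 7, 4, 6]
After 8 (rotate_left(5, 9, k=1)): [0, 9, 1, 5, 2, 3, 7, 4, 6, 8]
After 9 (swap(4, 9)): [0, 9, 1, 5, 8, 3, 7, 4, 6, 2]
After 10 (reverse(1, 4)): [0, 8, 5, 1, 9, 3, 7, 4, 6, 2]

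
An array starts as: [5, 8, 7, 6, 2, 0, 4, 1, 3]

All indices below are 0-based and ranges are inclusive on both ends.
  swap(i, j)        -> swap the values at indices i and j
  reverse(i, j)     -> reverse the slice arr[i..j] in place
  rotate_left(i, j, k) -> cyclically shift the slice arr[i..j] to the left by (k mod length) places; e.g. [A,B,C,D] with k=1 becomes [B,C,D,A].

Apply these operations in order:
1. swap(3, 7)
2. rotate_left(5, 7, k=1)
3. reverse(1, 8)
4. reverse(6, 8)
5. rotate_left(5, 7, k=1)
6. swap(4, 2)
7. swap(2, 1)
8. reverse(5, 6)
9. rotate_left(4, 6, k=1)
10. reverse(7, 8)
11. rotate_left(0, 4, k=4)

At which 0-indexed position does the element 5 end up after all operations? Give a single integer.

Answer: 1

Derivation:
After 1 (swap(3, 7)): [5, 8, 7, 1, 2, 0, 4, 6, 3]
After 2 (rotate_left(5, 7, k=1)): [5, 8, 7, 1, 2, 4, 6, 0, 3]
After 3 (reverse(1, 8)): [5, 3, 0, 6, 4, 2, 1, 7, 8]
After 4 (reverse(6, 8)): [5, 3, 0, 6, 4, 2, 8, 7, 1]
After 5 (rotate_left(5, 7, k=1)): [5, 3, 0, 6, 4, 8, 7, 2, 1]
After 6 (swap(4, 2)): [5, 3, 4, 6, 0, 8, 7, 2, 1]
After 7 (swap(2, 1)): [5, 4, 3, 6, 0, 8, 7, 2, 1]
After 8 (reverse(5, 6)): [5, 4, 3, 6, 0, 7, 8, 2, 1]
After 9 (rotate_left(4, 6, k=1)): [5, 4, 3, 6, 7, 8, 0, 2, 1]
After 10 (reverse(7, 8)): [5, 4, 3, 6, 7, 8, 0, 1, 2]
After 11 (rotate_left(0, 4, k=4)): [7, 5, 4, 3, 6, 8, 0, 1, 2]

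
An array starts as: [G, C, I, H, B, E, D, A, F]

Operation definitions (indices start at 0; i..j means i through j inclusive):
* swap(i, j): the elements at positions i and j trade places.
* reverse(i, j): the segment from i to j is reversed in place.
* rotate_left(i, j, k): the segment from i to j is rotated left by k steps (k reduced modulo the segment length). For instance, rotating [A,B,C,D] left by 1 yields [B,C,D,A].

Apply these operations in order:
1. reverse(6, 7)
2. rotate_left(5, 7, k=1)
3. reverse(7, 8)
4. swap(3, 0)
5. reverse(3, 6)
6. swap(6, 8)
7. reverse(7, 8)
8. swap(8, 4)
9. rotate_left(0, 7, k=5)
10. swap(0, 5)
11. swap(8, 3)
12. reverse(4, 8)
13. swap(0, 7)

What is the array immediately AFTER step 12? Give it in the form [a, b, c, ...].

Answer: [I, E, G, A, H, F, D, B, C]

Derivation:
After 1 (reverse(6, 7)): [G, C, I, H, B, E, A, D, F]
After 2 (rotate_left(5, 7, k=1)): [G, C, I, H, B, A, D, E, F]
After 3 (reverse(7, 8)): [G, C, I, H, B, A, D, F, E]
After 4 (swap(3, 0)): [H, C, I, G, B, A, D, F, E]
After 5 (reverse(3, 6)): [H, C, I, D, A, B, G, F, E]
After 6 (swap(6, 8)): [H, C, I, D, A, B, E, F, G]
After 7 (reverse(7, 8)): [H, C, I, D, A, B, E, G, F]
After 8 (swap(8, 4)): [H, C, I, D, F, B, E, G, A]
After 9 (rotate_left(0, 7, k=5)): [B, E, G, H, C, I, D, F, A]
After 10 (swap(0, 5)): [I, E, G, H, C, B, D, F, A]
After 11 (swap(8, 3)): [I, E, G, A, C, B, D, F, H]
After 12 (reverse(4, 8)): [I, E, G, A, H, F, D, B, C]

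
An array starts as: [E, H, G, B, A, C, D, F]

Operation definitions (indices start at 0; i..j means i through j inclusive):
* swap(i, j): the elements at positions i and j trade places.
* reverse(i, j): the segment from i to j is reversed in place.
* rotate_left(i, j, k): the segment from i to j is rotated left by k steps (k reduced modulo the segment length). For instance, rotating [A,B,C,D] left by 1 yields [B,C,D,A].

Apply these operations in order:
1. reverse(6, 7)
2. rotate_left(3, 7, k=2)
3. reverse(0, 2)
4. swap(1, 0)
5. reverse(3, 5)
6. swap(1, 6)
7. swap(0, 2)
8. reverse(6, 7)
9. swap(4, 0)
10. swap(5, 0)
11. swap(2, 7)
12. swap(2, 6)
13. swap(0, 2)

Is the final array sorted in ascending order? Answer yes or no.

Answer: yes

Derivation:
After 1 (reverse(6, 7)): [E, H, G, B, A, C, F, D]
After 2 (rotate_left(3, 7, k=2)): [E, H, G, C, F, D, B, A]
After 3 (reverse(0, 2)): [G, H, E, C, F, D, B, A]
After 4 (swap(1, 0)): [H, G, E, C, F, D, B, A]
After 5 (reverse(3, 5)): [H, G, E, D, F, C, B, A]
After 6 (swap(1, 6)): [H, B, E, D, F, C, G, A]
After 7 (swap(0, 2)): [E, B, H, D, F, C, G, A]
After 8 (reverse(6, 7)): [E, B, H, D, F, C, A, G]
After 9 (swap(4, 0)): [F, B, H, D, E, C, A, G]
After 10 (swap(5, 0)): [C, B, H, D, E, F, A, G]
After 11 (swap(2, 7)): [C, B, G, D, E, F, A, H]
After 12 (swap(2, 6)): [C, B, A, D, E, F, G, H]
After 13 (swap(0, 2)): [A, B, C, D, E, F, G, H]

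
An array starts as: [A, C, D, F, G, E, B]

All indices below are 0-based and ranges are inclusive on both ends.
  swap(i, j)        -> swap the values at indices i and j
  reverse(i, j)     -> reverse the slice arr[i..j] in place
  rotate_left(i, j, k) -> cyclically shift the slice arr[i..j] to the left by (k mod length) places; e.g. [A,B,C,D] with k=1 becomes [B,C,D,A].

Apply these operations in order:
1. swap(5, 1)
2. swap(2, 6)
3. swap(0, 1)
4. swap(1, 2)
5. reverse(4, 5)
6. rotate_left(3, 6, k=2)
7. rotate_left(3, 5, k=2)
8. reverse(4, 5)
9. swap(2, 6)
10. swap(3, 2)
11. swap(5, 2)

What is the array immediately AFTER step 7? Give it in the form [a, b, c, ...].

After 1 (swap(5, 1)): [A, E, D, F, G, C, B]
After 2 (swap(2, 6)): [A, E, B, F, G, C, D]
After 3 (swap(0, 1)): [E, A, B, F, G, C, D]
After 4 (swap(1, 2)): [E, B, A, F, G, C, D]
After 5 (reverse(4, 5)): [E, B, A, F, C, G, D]
After 6 (rotate_left(3, 6, k=2)): [E, B, A, G, D, F, C]
After 7 (rotate_left(3, 5, k=2)): [E, B, A, F, G, D, C]

Answer: [E, B, A, F, G, D, C]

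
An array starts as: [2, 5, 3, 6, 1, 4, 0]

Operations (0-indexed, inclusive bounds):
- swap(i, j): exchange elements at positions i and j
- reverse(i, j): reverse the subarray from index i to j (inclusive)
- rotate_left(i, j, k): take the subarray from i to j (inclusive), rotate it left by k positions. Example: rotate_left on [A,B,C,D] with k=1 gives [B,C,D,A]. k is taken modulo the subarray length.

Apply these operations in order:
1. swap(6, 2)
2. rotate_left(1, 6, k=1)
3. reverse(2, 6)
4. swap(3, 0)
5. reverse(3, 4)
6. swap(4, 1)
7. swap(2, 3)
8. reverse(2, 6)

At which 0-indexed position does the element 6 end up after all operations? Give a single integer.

After 1 (swap(6, 2)): [2, 5, 0, 6, 1, 4, 3]
After 2 (rotate_left(1, 6, k=1)): [2, 0, 6, 1, 4, 3, 5]
After 3 (reverse(2, 6)): [2, 0, 5, 3, 4, 1, 6]
After 4 (swap(3, 0)): [3, 0, 5, 2, 4, 1, 6]
After 5 (reverse(3, 4)): [3, 0, 5, 4, 2, 1, 6]
After 6 (swap(4, 1)): [3, 2, 5, 4, 0, 1, 6]
After 7 (swap(2, 3)): [3, 2, 4, 5, 0, 1, 6]
After 8 (reverse(2, 6)): [3, 2, 6, 1, 0, 5, 4]

Answer: 2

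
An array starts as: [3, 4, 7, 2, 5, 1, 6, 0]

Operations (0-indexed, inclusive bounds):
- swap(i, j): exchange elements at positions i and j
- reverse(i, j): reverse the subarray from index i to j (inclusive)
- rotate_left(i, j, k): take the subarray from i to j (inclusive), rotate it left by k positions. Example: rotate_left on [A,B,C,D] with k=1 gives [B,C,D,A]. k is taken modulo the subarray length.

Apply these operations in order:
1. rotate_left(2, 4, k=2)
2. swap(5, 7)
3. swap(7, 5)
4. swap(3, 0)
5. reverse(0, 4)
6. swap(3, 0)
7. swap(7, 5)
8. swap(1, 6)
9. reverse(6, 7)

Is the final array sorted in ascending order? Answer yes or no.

After 1 (rotate_left(2, 4, k=2)): [3, 4, 5, 7, 2, 1, 6, 0]
After 2 (swap(5, 7)): [3, 4, 5, 7, 2, 0, 6, 1]
After 3 (swap(7, 5)): [3, 4, 5, 7, 2, 1, 6, 0]
After 4 (swap(3, 0)): [7, 4, 5, 3, 2, 1, 6, 0]
After 5 (reverse(0, 4)): [2, 3, 5, 4, 7, 1, 6, 0]
After 6 (swap(3, 0)): [4, 3, 5, 2, 7, 1, 6, 0]
After 7 (swap(7, 5)): [4, 3, 5, 2, 7, 0, 6, 1]
After 8 (swap(1, 6)): [4, 6, 5, 2, 7, 0, 3, 1]
After 9 (reverse(6, 7)): [4, 6, 5, 2, 7, 0, 1, 3]

Answer: no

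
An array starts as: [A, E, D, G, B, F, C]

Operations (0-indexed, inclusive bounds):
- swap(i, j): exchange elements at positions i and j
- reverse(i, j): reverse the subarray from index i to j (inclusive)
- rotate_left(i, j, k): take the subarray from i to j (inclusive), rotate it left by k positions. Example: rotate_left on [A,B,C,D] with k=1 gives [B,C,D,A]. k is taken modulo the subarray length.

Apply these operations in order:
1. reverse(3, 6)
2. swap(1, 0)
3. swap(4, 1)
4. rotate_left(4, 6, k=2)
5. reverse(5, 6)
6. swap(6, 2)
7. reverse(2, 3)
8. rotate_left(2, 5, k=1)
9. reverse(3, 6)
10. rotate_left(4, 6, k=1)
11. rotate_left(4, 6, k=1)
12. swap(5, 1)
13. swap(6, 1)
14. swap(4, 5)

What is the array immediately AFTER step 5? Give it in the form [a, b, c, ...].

After 1 (reverse(3, 6)): [A, E, D, C, F, B, G]
After 2 (swap(1, 0)): [E, A, D, C, F, B, G]
After 3 (swap(4, 1)): [E, F, D, C, A, B, G]
After 4 (rotate_left(4, 6, k=2)): [E, F, D, C, G, A, B]
After 5 (reverse(5, 6)): [E, F, D, C, G, B, A]

Answer: [E, F, D, C, G, B, A]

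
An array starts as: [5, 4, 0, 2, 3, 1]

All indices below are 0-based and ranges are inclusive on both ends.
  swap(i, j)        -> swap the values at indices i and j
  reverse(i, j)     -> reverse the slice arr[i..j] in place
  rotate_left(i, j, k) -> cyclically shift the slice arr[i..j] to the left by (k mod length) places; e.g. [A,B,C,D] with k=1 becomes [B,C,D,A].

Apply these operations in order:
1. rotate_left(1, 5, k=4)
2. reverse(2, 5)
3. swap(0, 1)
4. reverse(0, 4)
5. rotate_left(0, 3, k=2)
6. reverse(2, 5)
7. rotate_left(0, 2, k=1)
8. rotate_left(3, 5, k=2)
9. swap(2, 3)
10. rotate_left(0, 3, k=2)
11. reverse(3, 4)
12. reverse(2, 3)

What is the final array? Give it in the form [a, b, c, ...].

After 1 (rotate_left(1, 5, k=4)): [5, 1, 4, 0, 2, 3]
After 2 (reverse(2, 5)): [5, 1, 3, 2, 0, 4]
After 3 (swap(0, 1)): [1, 5, 3, 2, 0, 4]
After 4 (reverse(0, 4)): [0, 2, 3, 5, 1, 4]
After 5 (rotate_left(0, 3, k=2)): [3, 5, 0, 2, 1, 4]
After 6 (reverse(2, 5)): [3, 5, 4, 1, 2, 0]
After 7 (rotate_left(0, 2, k=1)): [5, 4, 3, 1, 2, 0]
After 8 (rotate_left(3, 5, k=2)): [5, 4, 3, 0, 1, 2]
After 9 (swap(2, 3)): [5, 4, 0, 3, 1, 2]
After 10 (rotate_left(0, 3, k=2)): [0, 3, 5, 4, 1, 2]
After 11 (reverse(3, 4)): [0, 3, 5, 1, 4, 2]
After 12 (reverse(2, 3)): [0, 3, 1, 5, 4, 2]

Answer: [0, 3, 1, 5, 4, 2]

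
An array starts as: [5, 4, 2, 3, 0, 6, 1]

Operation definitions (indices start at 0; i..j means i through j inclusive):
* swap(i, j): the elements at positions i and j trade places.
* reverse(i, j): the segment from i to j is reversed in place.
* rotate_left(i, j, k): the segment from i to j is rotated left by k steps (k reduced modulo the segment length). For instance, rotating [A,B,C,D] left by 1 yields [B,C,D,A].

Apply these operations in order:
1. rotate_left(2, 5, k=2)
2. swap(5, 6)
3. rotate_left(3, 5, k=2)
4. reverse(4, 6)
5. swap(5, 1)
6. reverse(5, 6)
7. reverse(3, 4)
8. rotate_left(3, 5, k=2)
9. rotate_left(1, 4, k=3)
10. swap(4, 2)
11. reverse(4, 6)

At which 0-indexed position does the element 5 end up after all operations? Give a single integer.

Answer: 0

Derivation:
After 1 (rotate_left(2, 5, k=2)): [5, 4, 0, 6, 2, 3, 1]
After 2 (swap(5, 6)): [5, 4, 0, 6, 2, 1, 3]
After 3 (rotate_left(3, 5, k=2)): [5, 4, 0, 1, 6, 2, 3]
After 4 (reverse(4, 6)): [5, 4, 0, 1, 3, 2, 6]
After 5 (swap(5, 1)): [5, 2, 0, 1, 3, 4, 6]
After 6 (reverse(5, 6)): [5, 2, 0, 1, 3, 6, 4]
After 7 (reverse(3, 4)): [5, 2, 0, 3, 1, 6, 4]
After 8 (rotate_left(3, 5, k=2)): [5, 2, 0, 6, 3, 1, 4]
After 9 (rotate_left(1, 4, k=3)): [5, 3, 2, 0, 6, 1, 4]
After 10 (swap(4, 2)): [5, 3, 6, 0, 2, 1, 4]
After 11 (reverse(4, 6)): [5, 3, 6, 0, 4, 1, 2]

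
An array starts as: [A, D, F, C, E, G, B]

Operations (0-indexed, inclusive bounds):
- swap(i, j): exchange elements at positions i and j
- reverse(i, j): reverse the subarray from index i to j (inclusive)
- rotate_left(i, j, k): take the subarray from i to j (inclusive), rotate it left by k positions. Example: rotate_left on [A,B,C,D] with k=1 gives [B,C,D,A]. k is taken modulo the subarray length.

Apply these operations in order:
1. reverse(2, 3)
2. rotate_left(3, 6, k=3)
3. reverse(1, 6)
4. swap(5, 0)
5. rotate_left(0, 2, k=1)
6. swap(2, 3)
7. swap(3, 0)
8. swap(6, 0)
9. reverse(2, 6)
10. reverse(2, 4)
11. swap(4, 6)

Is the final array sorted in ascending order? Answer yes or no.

Answer: no

Derivation:
After 1 (reverse(2, 3)): [A, D, C, F, E, G, B]
After 2 (rotate_left(3, 6, k=3)): [A, D, C, B, F, E, G]
After 3 (reverse(1, 6)): [A, G, E, F, B, C, D]
After 4 (swap(5, 0)): [C, G, E, F, B, A, D]
After 5 (rotate_left(0, 2, k=1)): [G, E, C, F, B, A, D]
After 6 (swap(2, 3)): [G, E, F, C, B, A, D]
After 7 (swap(3, 0)): [C, E, F, G, B, A, D]
After 8 (swap(6, 0)): [D, E, F, G, B, A, C]
After 9 (reverse(2, 6)): [D, E, C, A, B, G, F]
After 10 (reverse(2, 4)): [D, E, B, A, C, G, F]
After 11 (swap(4, 6)): [D, E, B, A, F, G, C]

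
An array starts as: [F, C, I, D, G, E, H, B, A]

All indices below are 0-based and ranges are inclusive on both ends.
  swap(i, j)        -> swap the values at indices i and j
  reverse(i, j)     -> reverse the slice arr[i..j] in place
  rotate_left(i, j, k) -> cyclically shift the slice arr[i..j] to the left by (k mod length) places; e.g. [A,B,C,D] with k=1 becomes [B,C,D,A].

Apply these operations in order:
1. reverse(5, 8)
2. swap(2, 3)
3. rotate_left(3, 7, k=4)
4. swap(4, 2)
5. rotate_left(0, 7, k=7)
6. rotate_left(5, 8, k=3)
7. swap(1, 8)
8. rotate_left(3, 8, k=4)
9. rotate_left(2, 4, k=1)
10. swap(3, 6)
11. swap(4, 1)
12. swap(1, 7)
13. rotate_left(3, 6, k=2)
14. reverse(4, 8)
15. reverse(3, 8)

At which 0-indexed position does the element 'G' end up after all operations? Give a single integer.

Answer: 2

Derivation:
After 1 (reverse(5, 8)): [F, C, I, D, G, A, B, H, E]
After 2 (swap(2, 3)): [F, C, D, I, G, A, B, H, E]
After 3 (rotate_left(3, 7, k=4)): [F, C, D, H, I, G, A, B, E]
After 4 (swap(4, 2)): [F, C, I, H, D, G, A, B, E]
After 5 (rotate_left(0, 7, k=7)): [B, F, C, I, H, D, G, A, E]
After 6 (rotate_left(5, 8, k=3)): [B, F, C, I, H, E, D, G, A]
After 7 (swap(1, 8)): [B, A, C, I, H, E, D, G, F]
After 8 (rotate_left(3, 8, k=4)): [B, A, C, G, F, I, H, E, D]
After 9 (rotate_left(2, 4, k=1)): [B, A, G, F, C, I, H, E, D]
After 10 (swap(3, 6)): [B, A, G, H, C, I, F, E, D]
After 11 (swap(4, 1)): [B, C, G, H, A, I, F, E, D]
After 12 (swap(1, 7)): [B, E, G, H, A, I, F, C, D]
After 13 (rotate_left(3, 6, k=2)): [B, E, G, I, F, H, A, C, D]
After 14 (reverse(4, 8)): [B, E, G, I, D, C, A, H, F]
After 15 (reverse(3, 8)): [B, E, G, F, H, A, C, D, I]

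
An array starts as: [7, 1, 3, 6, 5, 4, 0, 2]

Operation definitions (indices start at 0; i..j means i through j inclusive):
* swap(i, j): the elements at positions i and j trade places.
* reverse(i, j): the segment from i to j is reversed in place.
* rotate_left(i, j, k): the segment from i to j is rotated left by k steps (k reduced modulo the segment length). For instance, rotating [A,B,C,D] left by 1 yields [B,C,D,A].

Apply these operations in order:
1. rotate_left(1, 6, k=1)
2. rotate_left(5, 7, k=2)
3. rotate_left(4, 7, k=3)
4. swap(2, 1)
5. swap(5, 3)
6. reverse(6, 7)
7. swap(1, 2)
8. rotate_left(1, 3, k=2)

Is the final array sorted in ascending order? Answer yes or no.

Answer: no

Derivation:
After 1 (rotate_left(1, 6, k=1)): [7, 3, 6, 5, 4, 0, 1, 2]
After 2 (rotate_left(5, 7, k=2)): [7, 3, 6, 5, 4, 2, 0, 1]
After 3 (rotate_left(4, 7, k=3)): [7, 3, 6, 5, 1, 4, 2, 0]
After 4 (swap(2, 1)): [7, 6, 3, 5, 1, 4, 2, 0]
After 5 (swap(5, 3)): [7, 6, 3, 4, 1, 5, 2, 0]
After 6 (reverse(6, 7)): [7, 6, 3, 4, 1, 5, 0, 2]
After 7 (swap(1, 2)): [7, 3, 6, 4, 1, 5, 0, 2]
After 8 (rotate_left(1, 3, k=2)): [7, 4, 3, 6, 1, 5, 0, 2]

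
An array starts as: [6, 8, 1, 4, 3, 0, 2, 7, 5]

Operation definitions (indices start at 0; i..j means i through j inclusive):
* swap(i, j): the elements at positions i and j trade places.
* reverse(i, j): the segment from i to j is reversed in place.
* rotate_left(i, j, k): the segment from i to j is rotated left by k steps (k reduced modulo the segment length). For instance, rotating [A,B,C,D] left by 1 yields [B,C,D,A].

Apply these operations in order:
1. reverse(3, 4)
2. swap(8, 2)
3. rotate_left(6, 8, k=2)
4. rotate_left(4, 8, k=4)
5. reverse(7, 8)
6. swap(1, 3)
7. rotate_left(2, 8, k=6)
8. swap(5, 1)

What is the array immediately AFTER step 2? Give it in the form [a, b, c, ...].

Answer: [6, 8, 5, 3, 4, 0, 2, 7, 1]

Derivation:
After 1 (reverse(3, 4)): [6, 8, 1, 3, 4, 0, 2, 7, 5]
After 2 (swap(8, 2)): [6, 8, 5, 3, 4, 0, 2, 7, 1]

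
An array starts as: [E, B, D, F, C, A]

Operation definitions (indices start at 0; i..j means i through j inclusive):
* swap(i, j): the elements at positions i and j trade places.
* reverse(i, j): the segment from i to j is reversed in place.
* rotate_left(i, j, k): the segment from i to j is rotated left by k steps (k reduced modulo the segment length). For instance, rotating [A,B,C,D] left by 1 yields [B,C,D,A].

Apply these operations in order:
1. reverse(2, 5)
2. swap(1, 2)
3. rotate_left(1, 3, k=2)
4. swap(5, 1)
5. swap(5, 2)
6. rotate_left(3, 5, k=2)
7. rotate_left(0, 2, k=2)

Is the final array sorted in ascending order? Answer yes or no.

Answer: no

Derivation:
After 1 (reverse(2, 5)): [E, B, A, C, F, D]
After 2 (swap(1, 2)): [E, A, B, C, F, D]
After 3 (rotate_left(1, 3, k=2)): [E, C, A, B, F, D]
After 4 (swap(5, 1)): [E, D, A, B, F, C]
After 5 (swap(5, 2)): [E, D, C, B, F, A]
After 6 (rotate_left(3, 5, k=2)): [E, D, C, A, B, F]
After 7 (rotate_left(0, 2, k=2)): [C, E, D, A, B, F]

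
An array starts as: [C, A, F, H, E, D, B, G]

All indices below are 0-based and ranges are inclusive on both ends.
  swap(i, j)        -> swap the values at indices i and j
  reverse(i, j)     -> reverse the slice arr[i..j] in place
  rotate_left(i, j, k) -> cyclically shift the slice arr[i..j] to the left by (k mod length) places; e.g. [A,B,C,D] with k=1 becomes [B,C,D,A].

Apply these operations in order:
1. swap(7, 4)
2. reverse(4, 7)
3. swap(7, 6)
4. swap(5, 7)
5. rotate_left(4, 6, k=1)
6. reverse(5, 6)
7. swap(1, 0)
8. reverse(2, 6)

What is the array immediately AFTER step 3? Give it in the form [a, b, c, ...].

After 1 (swap(7, 4)): [C, A, F, H, G, D, B, E]
After 2 (reverse(4, 7)): [C, A, F, H, E, B, D, G]
After 3 (swap(7, 6)): [C, A, F, H, E, B, G, D]

Answer: [C, A, F, H, E, B, G, D]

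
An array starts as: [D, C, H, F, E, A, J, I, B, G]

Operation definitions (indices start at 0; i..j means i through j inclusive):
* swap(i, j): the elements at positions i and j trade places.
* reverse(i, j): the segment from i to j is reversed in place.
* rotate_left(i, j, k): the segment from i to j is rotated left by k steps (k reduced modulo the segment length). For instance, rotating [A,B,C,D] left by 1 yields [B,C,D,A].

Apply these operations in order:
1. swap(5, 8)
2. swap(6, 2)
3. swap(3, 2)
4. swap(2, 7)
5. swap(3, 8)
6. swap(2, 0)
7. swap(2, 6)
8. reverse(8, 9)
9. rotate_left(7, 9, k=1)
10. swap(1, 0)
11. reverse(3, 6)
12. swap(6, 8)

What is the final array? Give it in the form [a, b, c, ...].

After 1 (swap(5, 8)): [D, C, H, F, E, B, J, I, A, G]
After 2 (swap(6, 2)): [D, C, J, F, E, B, H, I, A, G]
After 3 (swap(3, 2)): [D, C, F, J, E, B, H, I, A, G]
After 4 (swap(2, 7)): [D, C, I, J, E, B, H, F, A, G]
After 5 (swap(3, 8)): [D, C, I, A, E, B, H, F, J, G]
After 6 (swap(2, 0)): [I, C, D, A, E, B, H, F, J, G]
After 7 (swap(2, 6)): [I, C, H, A, E, B, D, F, J, G]
After 8 (reverse(8, 9)): [I, C, H, A, E, B, D, F, G, J]
After 9 (rotate_left(7, 9, k=1)): [I, C, H, A, E, B, D, G, J, F]
After 10 (swap(1, 0)): [C, I, H, A, E, B, D, G, J, F]
After 11 (reverse(3, 6)): [C, I, H, D, B, E, A, G, J, F]
After 12 (swap(6, 8)): [C, I, H, D, B, E, J, G, A, F]

Answer: [C, I, H, D, B, E, J, G, A, F]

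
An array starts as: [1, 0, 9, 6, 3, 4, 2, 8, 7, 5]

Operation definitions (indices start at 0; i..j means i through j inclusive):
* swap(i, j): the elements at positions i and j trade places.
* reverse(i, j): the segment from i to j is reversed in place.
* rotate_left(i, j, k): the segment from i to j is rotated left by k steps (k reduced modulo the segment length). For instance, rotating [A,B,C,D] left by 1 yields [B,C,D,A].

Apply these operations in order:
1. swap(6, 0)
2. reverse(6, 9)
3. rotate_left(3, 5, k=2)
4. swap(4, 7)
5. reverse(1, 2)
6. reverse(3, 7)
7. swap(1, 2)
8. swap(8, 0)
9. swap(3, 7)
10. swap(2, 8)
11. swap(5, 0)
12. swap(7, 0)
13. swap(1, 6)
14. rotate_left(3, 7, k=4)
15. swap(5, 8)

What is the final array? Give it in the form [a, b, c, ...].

After 1 (swap(6, 0)): [2, 0, 9, 6, 3, 4, 1, 8, 7, 5]
After 2 (reverse(6, 9)): [2, 0, 9, 6, 3, 4, 5, 7, 8, 1]
After 3 (rotate_left(3, 5, k=2)): [2, 0, 9, 4, 6, 3, 5, 7, 8, 1]
After 4 (swap(4, 7)): [2, 0, 9, 4, 7, 3, 5, 6, 8, 1]
After 5 (reverse(1, 2)): [2, 9, 0, 4, 7, 3, 5, 6, 8, 1]
After 6 (reverse(3, 7)): [2, 9, 0, 6, 5, 3, 7, 4, 8, 1]
After 7 (swap(1, 2)): [2, 0, 9, 6, 5, 3, 7, 4, 8, 1]
After 8 (swap(8, 0)): [8, 0, 9, 6, 5, 3, 7, 4, 2, 1]
After 9 (swap(3, 7)): [8, 0, 9, 4, 5, 3, 7, 6, 2, 1]
After 10 (swap(2, 8)): [8, 0, 2, 4, 5, 3, 7, 6, 9, 1]
After 11 (swap(5, 0)): [3, 0, 2, 4, 5, 8, 7, 6, 9, 1]
After 12 (swap(7, 0)): [6, 0, 2, 4, 5, 8, 7, 3, 9, 1]
After 13 (swap(1, 6)): [6, 7, 2, 4, 5, 8, 0, 3, 9, 1]
After 14 (rotate_left(3, 7, k=4)): [6, 7, 2, 3, 4, 5, 8, 0, 9, 1]
After 15 (swap(5, 8)): [6, 7, 2, 3, 4, 9, 8, 0, 5, 1]

Answer: [6, 7, 2, 3, 4, 9, 8, 0, 5, 1]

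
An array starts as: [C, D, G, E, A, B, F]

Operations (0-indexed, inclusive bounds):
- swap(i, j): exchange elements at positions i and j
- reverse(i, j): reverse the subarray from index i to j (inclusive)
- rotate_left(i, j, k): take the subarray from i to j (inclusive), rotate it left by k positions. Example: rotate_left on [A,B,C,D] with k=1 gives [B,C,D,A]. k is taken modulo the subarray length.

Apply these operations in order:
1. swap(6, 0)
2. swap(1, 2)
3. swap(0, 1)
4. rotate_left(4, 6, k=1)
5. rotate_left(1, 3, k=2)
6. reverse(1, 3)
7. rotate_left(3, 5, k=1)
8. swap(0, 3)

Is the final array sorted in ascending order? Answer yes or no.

Answer: no

Derivation:
After 1 (swap(6, 0)): [F, D, G, E, A, B, C]
After 2 (swap(1, 2)): [F, G, D, E, A, B, C]
After 3 (swap(0, 1)): [G, F, D, E, A, B, C]
After 4 (rotate_left(4, 6, k=1)): [G, F, D, E, B, C, A]
After 5 (rotate_left(1, 3, k=2)): [G, E, F, D, B, C, A]
After 6 (reverse(1, 3)): [G, D, F, E, B, C, A]
After 7 (rotate_left(3, 5, k=1)): [G, D, F, B, C, E, A]
After 8 (swap(0, 3)): [B, D, F, G, C, E, A]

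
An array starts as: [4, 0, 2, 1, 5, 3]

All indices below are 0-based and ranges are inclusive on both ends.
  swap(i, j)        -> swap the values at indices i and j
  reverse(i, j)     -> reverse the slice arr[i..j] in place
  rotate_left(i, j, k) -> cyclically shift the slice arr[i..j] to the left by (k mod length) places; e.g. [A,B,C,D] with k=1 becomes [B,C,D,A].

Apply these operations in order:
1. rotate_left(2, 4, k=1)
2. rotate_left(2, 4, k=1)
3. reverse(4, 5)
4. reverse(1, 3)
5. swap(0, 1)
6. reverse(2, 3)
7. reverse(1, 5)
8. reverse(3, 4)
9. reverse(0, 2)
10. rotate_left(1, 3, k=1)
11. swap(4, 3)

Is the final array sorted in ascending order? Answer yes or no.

After 1 (rotate_left(2, 4, k=1)): [4, 0, 1, 5, 2, 3]
After 2 (rotate_left(2, 4, k=1)): [4, 0, 5, 2, 1, 3]
After 3 (reverse(4, 5)): [4, 0, 5, 2, 3, 1]
After 4 (reverse(1, 3)): [4, 2, 5, 0, 3, 1]
After 5 (swap(0, 1)): [2, 4, 5, 0, 3, 1]
After 6 (reverse(2, 3)): [2, 4, 0, 5, 3, 1]
After 7 (reverse(1, 5)): [2, 1, 3, 5, 0, 4]
After 8 (reverse(3, 4)): [2, 1, 3, 0, 5, 4]
After 9 (reverse(0, 2)): [3, 1, 2, 0, 5, 4]
After 10 (rotate_left(1, 3, k=1)): [3, 2, 0, 1, 5, 4]
After 11 (swap(4, 3)): [3, 2, 0, 5, 1, 4]

Answer: no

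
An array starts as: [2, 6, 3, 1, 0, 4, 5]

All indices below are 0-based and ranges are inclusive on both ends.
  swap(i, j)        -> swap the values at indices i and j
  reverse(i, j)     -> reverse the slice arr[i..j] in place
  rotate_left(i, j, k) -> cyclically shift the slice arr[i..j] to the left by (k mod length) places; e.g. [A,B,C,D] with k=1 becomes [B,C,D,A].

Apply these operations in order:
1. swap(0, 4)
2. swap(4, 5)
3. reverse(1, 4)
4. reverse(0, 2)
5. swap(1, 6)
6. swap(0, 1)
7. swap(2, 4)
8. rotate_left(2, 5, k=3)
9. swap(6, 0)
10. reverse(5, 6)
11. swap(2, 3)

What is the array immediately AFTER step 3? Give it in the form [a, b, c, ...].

Answer: [0, 4, 1, 3, 6, 2, 5]

Derivation:
After 1 (swap(0, 4)): [0, 6, 3, 1, 2, 4, 5]
After 2 (swap(4, 5)): [0, 6, 3, 1, 4, 2, 5]
After 3 (reverse(1, 4)): [0, 4, 1, 3, 6, 2, 5]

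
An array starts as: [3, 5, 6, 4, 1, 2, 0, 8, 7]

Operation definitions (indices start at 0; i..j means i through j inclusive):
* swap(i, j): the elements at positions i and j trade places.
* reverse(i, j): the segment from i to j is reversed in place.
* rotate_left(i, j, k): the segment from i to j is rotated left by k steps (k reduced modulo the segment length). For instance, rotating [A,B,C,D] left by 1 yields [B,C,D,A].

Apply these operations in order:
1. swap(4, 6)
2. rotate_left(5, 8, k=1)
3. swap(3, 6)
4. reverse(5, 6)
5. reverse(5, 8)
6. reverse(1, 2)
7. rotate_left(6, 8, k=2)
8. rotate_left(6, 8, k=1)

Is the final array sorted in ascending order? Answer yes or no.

Answer: no

Derivation:
After 1 (swap(4, 6)): [3, 5, 6, 4, 0, 2, 1, 8, 7]
After 2 (rotate_left(5, 8, k=1)): [3, 5, 6, 4, 0, 1, 8, 7, 2]
After 3 (swap(3, 6)): [3, 5, 6, 8, 0, 1, 4, 7, 2]
After 4 (reverse(5, 6)): [3, 5, 6, 8, 0, 4, 1, 7, 2]
After 5 (reverse(5, 8)): [3, 5, 6, 8, 0, 2, 7, 1, 4]
After 6 (reverse(1, 2)): [3, 6, 5, 8, 0, 2, 7, 1, 4]
After 7 (rotate_left(6, 8, k=2)): [3, 6, 5, 8, 0, 2, 4, 7, 1]
After 8 (rotate_left(6, 8, k=1)): [3, 6, 5, 8, 0, 2, 7, 1, 4]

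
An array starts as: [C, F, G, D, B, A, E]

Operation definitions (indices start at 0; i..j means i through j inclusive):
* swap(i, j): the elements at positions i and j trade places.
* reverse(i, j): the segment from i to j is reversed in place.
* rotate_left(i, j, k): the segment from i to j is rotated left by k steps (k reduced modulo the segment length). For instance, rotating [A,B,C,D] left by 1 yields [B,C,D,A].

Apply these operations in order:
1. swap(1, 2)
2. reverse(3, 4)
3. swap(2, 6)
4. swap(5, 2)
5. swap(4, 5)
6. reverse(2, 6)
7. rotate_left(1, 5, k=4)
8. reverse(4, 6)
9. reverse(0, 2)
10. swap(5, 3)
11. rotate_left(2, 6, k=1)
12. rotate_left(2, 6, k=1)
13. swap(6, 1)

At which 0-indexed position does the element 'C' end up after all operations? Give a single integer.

After 1 (swap(1, 2)): [C, G, F, D, B, A, E]
After 2 (reverse(3, 4)): [C, G, F, B, D, A, E]
After 3 (swap(2, 6)): [C, G, E, B, D, A, F]
After 4 (swap(5, 2)): [C, G, A, B, D, E, F]
After 5 (swap(4, 5)): [C, G, A, B, E, D, F]
After 6 (reverse(2, 6)): [C, G, F, D, E, B, A]
After 7 (rotate_left(1, 5, k=4)): [C, B, G, F, D, E, A]
After 8 (reverse(4, 6)): [C, B, G, F, A, E, D]
After 9 (reverse(0, 2)): [G, B, C, F, A, E, D]
After 10 (swap(5, 3)): [G, B, C, E, A, F, D]
After 11 (rotate_left(2, 6, k=1)): [G, B, E, A, F, D, C]
After 12 (rotate_left(2, 6, k=1)): [G, B, A, F, D, C, E]
After 13 (swap(6, 1)): [G, E, A, F, D, C, B]

Answer: 5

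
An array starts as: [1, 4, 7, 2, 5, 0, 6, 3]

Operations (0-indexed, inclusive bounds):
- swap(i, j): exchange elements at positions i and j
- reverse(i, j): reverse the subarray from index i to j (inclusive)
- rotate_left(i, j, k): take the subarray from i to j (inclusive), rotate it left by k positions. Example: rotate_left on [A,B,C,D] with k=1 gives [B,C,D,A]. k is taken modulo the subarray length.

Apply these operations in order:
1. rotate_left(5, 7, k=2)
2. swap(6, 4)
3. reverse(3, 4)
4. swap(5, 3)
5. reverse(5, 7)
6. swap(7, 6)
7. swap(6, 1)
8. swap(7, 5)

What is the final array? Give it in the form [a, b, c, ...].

After 1 (rotate_left(5, 7, k=2)): [1, 4, 7, 2, 5, 3, 0, 6]
After 2 (swap(6, 4)): [1, 4, 7, 2, 0, 3, 5, 6]
After 3 (reverse(3, 4)): [1, 4, 7, 0, 2, 3, 5, 6]
After 4 (swap(5, 3)): [1, 4, 7, 3, 2, 0, 5, 6]
After 5 (reverse(5, 7)): [1, 4, 7, 3, 2, 6, 5, 0]
After 6 (swap(7, 6)): [1, 4, 7, 3, 2, 6, 0, 5]
After 7 (swap(6, 1)): [1, 0, 7, 3, 2, 6, 4, 5]
After 8 (swap(7, 5)): [1, 0, 7, 3, 2, 5, 4, 6]

Answer: [1, 0, 7, 3, 2, 5, 4, 6]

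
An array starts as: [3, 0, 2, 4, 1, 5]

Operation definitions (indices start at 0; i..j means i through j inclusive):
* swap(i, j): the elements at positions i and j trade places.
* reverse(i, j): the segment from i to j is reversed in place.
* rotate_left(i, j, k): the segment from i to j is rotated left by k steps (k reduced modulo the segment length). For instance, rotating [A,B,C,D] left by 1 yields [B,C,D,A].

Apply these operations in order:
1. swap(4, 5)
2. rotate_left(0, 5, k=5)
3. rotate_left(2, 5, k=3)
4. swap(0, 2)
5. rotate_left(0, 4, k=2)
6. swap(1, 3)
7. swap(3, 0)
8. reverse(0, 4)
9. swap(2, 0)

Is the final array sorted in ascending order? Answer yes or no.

After 1 (swap(4, 5)): [3, 0, 2, 4, 5, 1]
After 2 (rotate_left(0, 5, k=5)): [1, 3, 0, 2, 4, 5]
After 3 (rotate_left(2, 5, k=3)): [1, 3, 5, 0, 2, 4]
After 4 (swap(0, 2)): [5, 3, 1, 0, 2, 4]
After 5 (rotate_left(0, 4, k=2)): [1, 0, 2, 5, 3, 4]
After 6 (swap(1, 3)): [1, 5, 2, 0, 3, 4]
After 7 (swap(3, 0)): [0, 5, 2, 1, 3, 4]
After 8 (reverse(0, 4)): [3, 1, 2, 5, 0, 4]
After 9 (swap(2, 0)): [2, 1, 3, 5, 0, 4]

Answer: no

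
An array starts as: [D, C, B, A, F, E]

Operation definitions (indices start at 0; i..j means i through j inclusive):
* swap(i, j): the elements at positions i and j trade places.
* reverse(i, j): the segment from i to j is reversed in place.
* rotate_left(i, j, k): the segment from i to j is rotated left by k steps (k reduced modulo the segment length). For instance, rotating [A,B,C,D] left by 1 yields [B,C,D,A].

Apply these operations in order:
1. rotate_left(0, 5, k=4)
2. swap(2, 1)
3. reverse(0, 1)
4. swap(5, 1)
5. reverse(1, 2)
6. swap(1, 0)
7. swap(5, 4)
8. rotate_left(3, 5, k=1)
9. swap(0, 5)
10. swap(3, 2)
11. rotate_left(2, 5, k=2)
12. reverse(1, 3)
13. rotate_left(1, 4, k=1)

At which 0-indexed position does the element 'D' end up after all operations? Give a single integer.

After 1 (rotate_left(0, 5, k=4)): [F, E, D, C, B, A]
After 2 (swap(2, 1)): [F, D, E, C, B, A]
After 3 (reverse(0, 1)): [D, F, E, C, B, A]
After 4 (swap(5, 1)): [D, A, E, C, B, F]
After 5 (reverse(1, 2)): [D, E, A, C, B, F]
After 6 (swap(1, 0)): [E, D, A, C, B, F]
After 7 (swap(5, 4)): [E, D, A, C, F, B]
After 8 (rotate_left(3, 5, k=1)): [E, D, A, F, B, C]
After 9 (swap(0, 5)): [C, D, A, F, B, E]
After 10 (swap(3, 2)): [C, D, F, A, B, E]
After 11 (rotate_left(2, 5, k=2)): [C, D, B, E, F, A]
After 12 (reverse(1, 3)): [C, E, B, D, F, A]
After 13 (rotate_left(1, 4, k=1)): [C, B, D, F, E, A]

Answer: 2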